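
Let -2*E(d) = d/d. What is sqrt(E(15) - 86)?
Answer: I*sqrt(346)/2 ≈ 9.3005*I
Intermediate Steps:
E(d) = -1/2 (E(d) = -d/(2*d) = -1/2*1 = -1/2)
sqrt(E(15) - 86) = sqrt(-1/2 - 86) = sqrt(-173/2) = I*sqrt(346)/2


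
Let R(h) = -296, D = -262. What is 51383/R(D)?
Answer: -51383/296 ≈ -173.59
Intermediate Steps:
51383/R(D) = 51383/(-296) = 51383*(-1/296) = -51383/296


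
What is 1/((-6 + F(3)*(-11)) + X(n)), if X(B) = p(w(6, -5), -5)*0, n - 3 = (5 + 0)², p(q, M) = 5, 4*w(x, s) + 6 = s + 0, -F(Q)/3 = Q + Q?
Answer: 1/192 ≈ 0.0052083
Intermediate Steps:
F(Q) = -6*Q (F(Q) = -3*(Q + Q) = -6*Q)
w(x, s) = -3/2 + s/4 (w(x, s) = -3/2 + (s + 0)/4 = -3/2 + s/4)
n = 28 (n = 3 + (5 + 0)² = 3 + 5² = 3 + 25 = 28)
X(B) = 0 (X(B) = 5*0 = 0)
1/((-6 + F(3)*(-11)) + X(n)) = 1/((-6 - 6*3*(-11)) + 0) = 1/((-6 - 18*(-11)) + 0) = 1/((-6 + 198) + 0) = 1/(192 + 0) = 1/192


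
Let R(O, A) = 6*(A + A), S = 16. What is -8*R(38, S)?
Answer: -1536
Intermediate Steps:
R(O, A) = 12*A (R(O, A) = 6*(2*A) = 12*A)
-8*R(38, S) = -96*16 = -8*192 = -1536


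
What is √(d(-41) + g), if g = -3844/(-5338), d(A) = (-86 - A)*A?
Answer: √13148099863/2669 ≈ 42.962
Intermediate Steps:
d(A) = A*(-86 - A)
g = 1922/2669 (g = -3844*(-1/5338) = 1922/2669 ≈ 0.72012)
√(d(-41) + g) = √(-1*(-41)*(86 - 41) + 1922/2669) = √(-1*(-41)*45 + 1922/2669) = √(1845 + 1922/2669) = √(4926227/2669) = √13148099863/2669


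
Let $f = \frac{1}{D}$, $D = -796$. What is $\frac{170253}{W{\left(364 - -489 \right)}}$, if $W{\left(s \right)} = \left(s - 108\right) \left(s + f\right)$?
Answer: $\frac{15057932}{56205035} \approx 0.26791$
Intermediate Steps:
$f = - \frac{1}{796}$ ($f = \frac{1}{-796} = - \frac{1}{796} \approx -0.0012563$)
$W{\left(s \right)} = \left(-108 + s\right) \left(- \frac{1}{796} + s\right)$ ($W{\left(s \right)} = \left(s - 108\right) \left(s - \frac{1}{796}\right) = \left(-108 + s\right) \left(- \frac{1}{796} + s\right)$)
$\frac{170253}{W{\left(364 - -489 \right)}} = \frac{170253}{\frac{27}{199} + \left(364 - -489\right)^{2} - \frac{85969 \left(364 - -489\right)}{796}} = \frac{170253}{\frac{27}{199} + \left(364 + 489\right)^{2} - \frac{85969 \left(364 + 489\right)}{796}} = \frac{170253}{\frac{27}{199} + 853^{2} - \frac{73331557}{796}} = \frac{170253}{\frac{27}{199} + 727609 - \frac{73331557}{796}} = \frac{170253}{\frac{505845315}{796}} = 170253 \cdot \frac{796}{505845315} = \frac{15057932}{56205035}$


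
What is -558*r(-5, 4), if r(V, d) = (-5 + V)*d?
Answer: 22320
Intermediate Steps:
r(V, d) = d*(-5 + V)
-558*r(-5, 4) = -2232*(-5 - 5) = -2232*(-10) = -558*(-40) = 22320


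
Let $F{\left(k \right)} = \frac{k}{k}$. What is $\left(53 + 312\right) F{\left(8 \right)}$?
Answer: $365$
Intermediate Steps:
$F{\left(k \right)} = 1$
$\left(53 + 312\right) F{\left(8 \right)} = \left(53 + 312\right) 1 = 365 \cdot 1 = 365$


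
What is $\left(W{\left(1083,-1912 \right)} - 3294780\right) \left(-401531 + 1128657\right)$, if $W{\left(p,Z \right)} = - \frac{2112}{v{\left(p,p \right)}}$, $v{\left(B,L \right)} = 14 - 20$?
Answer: $-2395464253928$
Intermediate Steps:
$v{\left(B,L \right)} = -6$ ($v{\left(B,L \right)} = 14 - 20 = -6$)
$W{\left(p,Z \right)} = 352$ ($W{\left(p,Z \right)} = - \frac{2112}{-6} = \left(-2112\right) \left(- \frac{1}{6}\right) = 352$)
$\left(W{\left(1083,-1912 \right)} - 3294780\right) \left(-401531 + 1128657\right) = \left(352 - 3294780\right) \left(-401531 + 1128657\right) = \left(-3294428\right) 727126 = -2395464253928$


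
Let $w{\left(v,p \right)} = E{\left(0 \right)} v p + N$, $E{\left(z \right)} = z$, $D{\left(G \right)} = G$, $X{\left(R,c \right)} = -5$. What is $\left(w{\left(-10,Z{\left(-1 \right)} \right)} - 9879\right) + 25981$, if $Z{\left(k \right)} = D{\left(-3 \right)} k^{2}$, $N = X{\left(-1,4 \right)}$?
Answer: $16097$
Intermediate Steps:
$N = -5$
$Z{\left(k \right)} = - 3 k^{2}$
$w{\left(v,p \right)} = -5$ ($w{\left(v,p \right)} = 0 v p - 5 = 0 p - 5 = 0 - 5 = -5$)
$\left(w{\left(-10,Z{\left(-1 \right)} \right)} - 9879\right) + 25981 = \left(-5 - 9879\right) + 25981 = -9884 + 25981 = 16097$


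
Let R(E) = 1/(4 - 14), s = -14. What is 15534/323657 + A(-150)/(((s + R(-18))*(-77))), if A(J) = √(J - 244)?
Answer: 15534/323657 + 10*I*√394/10857 ≈ 0.047995 + 0.018283*I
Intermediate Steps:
R(E) = -⅒ (R(E) = 1/(-10) = -⅒)
A(J) = √(-244 + J)
15534/323657 + A(-150)/(((s + R(-18))*(-77))) = 15534/323657 + √(-244 - 150)/(((-14 - ⅒)*(-77))) = 15534*(1/323657) + √(-394)/((-141/10*(-77))) = 15534/323657 + (I*√394)/(10857/10) = 15534/323657 + (I*√394)*(10/10857) = 15534/323657 + 10*I*√394/10857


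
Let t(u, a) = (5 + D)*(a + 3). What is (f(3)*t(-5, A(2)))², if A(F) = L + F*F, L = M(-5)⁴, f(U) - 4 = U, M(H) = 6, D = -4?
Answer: 83192641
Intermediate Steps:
f(U) = 4 + U
L = 1296 (L = 6⁴ = 1296)
A(F) = 1296 + F² (A(F) = 1296 + F*F = 1296 + F²)
t(u, a) = 3 + a (t(u, a) = (5 - 4)*(a + 3) = 1*(3 + a) = 3 + a)
(f(3)*t(-5, A(2)))² = ((4 + 3)*(3 + (1296 + 2²)))² = (7*(3 + (1296 + 4)))² = (7*(3 + 1300))² = (7*1303)² = 9121² = 83192641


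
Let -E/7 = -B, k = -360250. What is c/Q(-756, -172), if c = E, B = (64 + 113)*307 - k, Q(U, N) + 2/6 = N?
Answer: -8706369/517 ≈ -16840.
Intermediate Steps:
Q(U, N) = -⅓ + N
B = 414589 (B = (64 + 113)*307 - 1*(-360250) = 177*307 + 360250 = 54339 + 360250 = 414589)
E = 2902123 (E = -(-7)*414589 = -7*(-414589) = 2902123)
c = 2902123
c/Q(-756, -172) = 2902123/(-⅓ - 172) = 2902123/(-517/3) = 2902123*(-3/517) = -8706369/517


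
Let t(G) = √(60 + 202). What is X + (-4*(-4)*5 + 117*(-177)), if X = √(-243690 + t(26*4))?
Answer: -20629 + I*√(243690 - √262) ≈ -20629.0 + 493.63*I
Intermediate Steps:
t(G) = √262
X = √(-243690 + √262) ≈ 493.63*I
X + (-4*(-4)*5 + 117*(-177)) = √(-243690 + √262) + (-4*(-4)*5 + 117*(-177)) = √(-243690 + √262) + (16*5 - 20709) = √(-243690 + √262) + (80 - 20709) = √(-243690 + √262) - 20629 = -20629 + √(-243690 + √262)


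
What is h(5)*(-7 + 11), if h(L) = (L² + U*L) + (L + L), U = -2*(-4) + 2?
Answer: 340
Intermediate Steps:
U = 10 (U = 8 + 2 = 10)
h(L) = L² + 12*L (h(L) = (L² + 10*L) + (L + L) = (L² + 10*L) + 2*L = L² + 12*L)
h(5)*(-7 + 11) = (5*(12 + 5))*(-7 + 11) = (5*17)*4 = 85*4 = 340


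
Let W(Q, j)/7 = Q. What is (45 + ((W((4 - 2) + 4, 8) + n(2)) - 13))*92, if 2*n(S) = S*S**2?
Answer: 7176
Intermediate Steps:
W(Q, j) = 7*Q
n(S) = S**3/2 (n(S) = (S*S**2)/2 = S**3/2)
(45 + ((W((4 - 2) + 4, 8) + n(2)) - 13))*92 = (45 + ((7*((4 - 2) + 4) + (1/2)*2**3) - 13))*92 = (45 + ((7*(2 + 4) + (1/2)*8) - 13))*92 = (45 + ((7*6 + 4) - 13))*92 = (45 + ((42 + 4) - 13))*92 = (45 + (46 - 13))*92 = (45 + 33)*92 = 78*92 = 7176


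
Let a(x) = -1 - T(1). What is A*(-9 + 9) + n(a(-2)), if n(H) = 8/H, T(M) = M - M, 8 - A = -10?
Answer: -8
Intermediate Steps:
A = 18 (A = 8 - 1*(-10) = 8 + 10 = 18)
T(M) = 0
a(x) = -1 (a(x) = -1 - 1*0 = -1 + 0 = -1)
A*(-9 + 9) + n(a(-2)) = 18*(-9 + 9) + 8/(-1) = 18*0 + 8*(-1) = 0 - 8 = -8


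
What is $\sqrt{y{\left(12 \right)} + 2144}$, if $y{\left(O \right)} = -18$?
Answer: $\sqrt{2126} \approx 46.109$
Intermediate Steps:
$\sqrt{y{\left(12 \right)} + 2144} = \sqrt{-18 + 2144} = \sqrt{2126}$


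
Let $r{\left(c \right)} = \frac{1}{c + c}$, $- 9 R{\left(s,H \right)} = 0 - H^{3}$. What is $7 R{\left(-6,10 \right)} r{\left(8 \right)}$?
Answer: $\frac{875}{18} \approx 48.611$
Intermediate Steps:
$R{\left(s,H \right)} = \frac{H^{3}}{9}$ ($R{\left(s,H \right)} = - \frac{0 - H^{3}}{9} = - \frac{\left(-1\right) H^{3}}{9} = \frac{H^{3}}{9}$)
$r{\left(c \right)} = \frac{1}{2 c}$
$7 R{\left(-6,10 \right)} r{\left(8 \right)} = 7 \frac{10^{3}}{9} \frac{1}{2 \cdot 8} = 7 \cdot \frac{1}{9} \cdot 1000 \cdot \frac{1}{2} \cdot \frac{1}{8} = 7 \cdot \frac{1000}{9} \cdot \frac{1}{16} = \frac{7000}{9} \cdot \frac{1}{16} = \frac{875}{18}$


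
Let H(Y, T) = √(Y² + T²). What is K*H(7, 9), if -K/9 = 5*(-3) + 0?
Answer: 135*√130 ≈ 1539.2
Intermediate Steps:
K = 135 (K = -9*(5*(-3) + 0) = -9*(-15 + 0) = -9*(-15) = 135)
H(Y, T) = √(T² + Y²)
K*H(7, 9) = 135*√(9² + 7²) = 135*√(81 + 49) = 135*√130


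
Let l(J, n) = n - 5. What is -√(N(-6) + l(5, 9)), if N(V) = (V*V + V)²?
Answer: -2*√226 ≈ -30.067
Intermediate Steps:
l(J, n) = -5 + n
N(V) = (V + V²)² (N(V) = (V² + V)² = (V + V²)²)
-√(N(-6) + l(5, 9)) = -√((-6)²*(1 - 6)² + (-5 + 9)) = -√(36*(-5)² + 4) = -√(36*25 + 4) = -√(900 + 4) = -√904 = -2*√226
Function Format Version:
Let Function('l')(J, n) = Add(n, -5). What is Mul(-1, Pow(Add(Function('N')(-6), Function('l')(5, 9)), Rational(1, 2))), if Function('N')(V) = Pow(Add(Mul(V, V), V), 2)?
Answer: Mul(-2, Pow(226, Rational(1, 2))) ≈ -30.067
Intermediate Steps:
Function('l')(J, n) = Add(-5, n)
Function('N')(V) = Pow(Add(V, Pow(V, 2)), 2) (Function('N')(V) = Pow(Add(Pow(V, 2), V), 2) = Pow(Add(V, Pow(V, 2)), 2))
Mul(-1, Pow(Add(Function('N')(-6), Function('l')(5, 9)), Rational(1, 2))) = Mul(-1, Pow(Add(Mul(Pow(-6, 2), Pow(Add(1, -6), 2)), Add(-5, 9)), Rational(1, 2))) = Mul(-1, Pow(Add(Mul(36, Pow(-5, 2)), 4), Rational(1, 2))) = Mul(-1, Pow(Add(Mul(36, 25), 4), Rational(1, 2))) = Mul(-1, Pow(Add(900, 4), Rational(1, 2))) = Mul(-1, Pow(904, Rational(1, 2))) = Mul(-1, Mul(2, Pow(226, Rational(1, 2)))) = Mul(-2, Pow(226, Rational(1, 2)))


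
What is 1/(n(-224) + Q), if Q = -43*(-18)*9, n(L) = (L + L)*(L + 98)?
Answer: 1/63414 ≈ 1.5769e-5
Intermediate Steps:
n(L) = 2*L*(98 + L) (n(L) = (2*L)*(98 + L) = 2*L*(98 + L))
Q = 6966 (Q = 774*9 = 6966)
1/(n(-224) + Q) = 1/(2*(-224)*(98 - 224) + 6966) = 1/(2*(-224)*(-126) + 6966) = 1/(56448 + 6966) = 1/63414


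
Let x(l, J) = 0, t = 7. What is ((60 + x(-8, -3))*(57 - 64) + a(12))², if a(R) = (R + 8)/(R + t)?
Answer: 63361600/361 ≈ 1.7552e+5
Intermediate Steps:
a(R) = (8 + R)/(7 + R) (a(R) = (R + 8)/(R + 7) = (8 + R)/(7 + R))
((60 + x(-8, -3))*(57 - 64) + a(12))² = ((60 + 0)*(57 - 64) + (8 + 12)/(7 + 12))² = (60*(-7) + 20/19)² = (-420 + (1/19)*20)² = (-420 + 20/19)² = (-7960/19)² = 63361600/361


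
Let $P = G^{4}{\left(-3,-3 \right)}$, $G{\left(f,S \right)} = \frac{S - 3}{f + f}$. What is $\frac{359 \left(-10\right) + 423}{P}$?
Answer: $-3167$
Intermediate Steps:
$G{\left(f,S \right)} = \frac{-3 + S}{2 f}$
$P = 1$ ($P = \left(\frac{-3 - 3}{2 \left(-3\right)}\right)^{4} = \left(\frac{1}{2} \left(- \frac{1}{3}\right) \left(-6\right)\right)^{4} = 1^{4} = 1$)
$\frac{359 \left(-10\right) + 423}{P} = \frac{359 \left(-10\right) + 423}{1} = \left(-3590 + 423\right) 1 = \left(-3167\right) 1 = -3167$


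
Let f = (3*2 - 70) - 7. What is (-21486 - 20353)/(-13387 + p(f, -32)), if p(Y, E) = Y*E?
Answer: 41839/11115 ≈ 3.7642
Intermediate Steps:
f = -71 (f = (6 - 70) - 7 = -64 - 7 = -71)
p(Y, E) = E*Y
(-21486 - 20353)/(-13387 + p(f, -32)) = (-21486 - 20353)/(-13387 - 32*(-71)) = -41839/(-13387 + 2272) = -41839/(-11115) = -41839*(-1/11115) = 41839/11115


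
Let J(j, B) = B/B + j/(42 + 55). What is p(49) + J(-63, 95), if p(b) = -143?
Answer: -13837/97 ≈ -142.65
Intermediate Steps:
J(j, B) = 1 + j/97
p(49) + J(-63, 95) = -143 + (1 + (1/97)*(-63)) = -143 + (1 - 63/97) = -143 + 34/97 = -13837/97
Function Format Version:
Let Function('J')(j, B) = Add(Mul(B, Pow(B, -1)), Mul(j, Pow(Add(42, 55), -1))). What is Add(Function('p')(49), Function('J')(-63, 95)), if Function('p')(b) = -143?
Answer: Rational(-13837, 97) ≈ -142.65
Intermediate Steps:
Function('J')(j, B) = Add(1, Mul(Rational(1, 97), j)) (Function('J')(j, B) = Add(1, Mul(j, Pow(97, -1))) = Add(1, Mul(j, Rational(1, 97))) = Add(1, Mul(Rational(1, 97), j)))
Add(Function('p')(49), Function('J')(-63, 95)) = Add(-143, Add(1, Mul(Rational(1, 97), -63))) = Add(-143, Add(1, Rational(-63, 97))) = Add(-143, Rational(34, 97)) = Rational(-13837, 97)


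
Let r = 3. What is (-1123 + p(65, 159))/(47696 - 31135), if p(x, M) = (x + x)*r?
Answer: -733/16561 ≈ -0.044261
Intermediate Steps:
p(x, M) = 6*x (p(x, M) = (x + x)*3 = (2*x)*3 = 6*x)
(-1123 + p(65, 159))/(47696 - 31135) = (-1123 + 6*65)/(47696 - 31135) = (-1123 + 390)/16561 = -733*1/16561 = -733/16561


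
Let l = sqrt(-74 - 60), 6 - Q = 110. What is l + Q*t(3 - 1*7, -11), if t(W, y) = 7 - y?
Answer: -1872 + I*sqrt(134) ≈ -1872.0 + 11.576*I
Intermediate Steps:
Q = -104 (Q = 6 - 1*110 = 6 - 110 = -104)
l = I*sqrt(134) (l = sqrt(-134) = I*sqrt(134) ≈ 11.576*I)
l + Q*t(3 - 1*7, -11) = I*sqrt(134) - 104*(7 - 1*(-11)) = I*sqrt(134) - 104*(7 + 11) = I*sqrt(134) - 104*18 = I*sqrt(134) - 1872 = -1872 + I*sqrt(134)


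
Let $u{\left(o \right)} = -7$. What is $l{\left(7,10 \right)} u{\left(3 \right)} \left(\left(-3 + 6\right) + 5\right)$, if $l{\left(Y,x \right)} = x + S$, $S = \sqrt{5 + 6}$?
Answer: $-560 - 56 \sqrt{11} \approx -745.73$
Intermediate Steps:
$S = \sqrt{11} \approx 3.3166$
$l{\left(Y,x \right)} = x + \sqrt{11}$
$l{\left(7,10 \right)} u{\left(3 \right)} \left(\left(-3 + 6\right) + 5\right) = \left(10 + \sqrt{11}\right) \left(- 7 \left(\left(-3 + 6\right) + 5\right)\right) = \left(10 + \sqrt{11}\right) \left(- 7 \left(3 + 5\right)\right) = \left(10 + \sqrt{11}\right) \left(\left(-7\right) 8\right) = \left(10 + \sqrt{11}\right) \left(-56\right) = -560 - 56 \sqrt{11}$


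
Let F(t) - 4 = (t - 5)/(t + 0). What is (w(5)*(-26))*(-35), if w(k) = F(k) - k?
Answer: -910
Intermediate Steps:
F(t) = 4 + (-5 + t)/t (F(t) = 4 + (t - 5)/(t + 0) = 4 + (-5 + t)/t)
w(k) = 5 - k - 5/k (w(k) = (5 - 5/k) - k = 5 - k - 5/k)
(w(5)*(-26))*(-35) = ((5 - 1*5 - 5/5)*(-26))*(-35) = ((5 - 5 - 5*⅕)*(-26))*(-35) = ((5 - 5 - 1)*(-26))*(-35) = -1*(-26)*(-35) = 26*(-35) = -910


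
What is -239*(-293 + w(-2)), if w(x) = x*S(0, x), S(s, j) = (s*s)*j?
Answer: 70027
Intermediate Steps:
S(s, j) = j*s² (S(s, j) = s²*j = j*s²)
w(x) = 0 (w(x) = x*(x*0²) = x*(x*0) = x*0 = 0)
-239*(-293 + w(-2)) = -239*(-293 + 0) = -239*(-293) = 70027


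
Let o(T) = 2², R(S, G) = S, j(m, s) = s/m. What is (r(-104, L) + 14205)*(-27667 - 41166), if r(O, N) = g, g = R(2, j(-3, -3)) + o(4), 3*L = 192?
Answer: -978185763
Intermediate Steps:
o(T) = 4
L = 64 (L = (⅓)*192 = 64)
g = 6 (g = 2 + 4 = 6)
r(O, N) = 6
(r(-104, L) + 14205)*(-27667 - 41166) = (6 + 14205)*(-27667 - 41166) = 14211*(-68833) = -978185763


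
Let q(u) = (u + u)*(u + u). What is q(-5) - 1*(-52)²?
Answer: -2604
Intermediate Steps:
q(u) = 4*u² (q(u) = (2*u)*(2*u) = 4*u²)
q(-5) - 1*(-52)² = 4*(-5)² - 1*(-52)² = 4*25 - 1*2704 = 100 - 2704 = -2604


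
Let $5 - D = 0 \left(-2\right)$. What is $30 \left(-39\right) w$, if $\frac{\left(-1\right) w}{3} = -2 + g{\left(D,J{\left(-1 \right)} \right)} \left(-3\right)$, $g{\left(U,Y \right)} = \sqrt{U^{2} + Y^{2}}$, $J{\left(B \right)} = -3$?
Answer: $-7020 - 10530 \sqrt{34} \approx -68420.0$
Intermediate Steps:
$D = 5$ ($D = 5 - 0 \left(-2\right) = 5 - 0 = 5 + 0 = 5$)
$w = 6 + 9 \sqrt{34}$ ($w = - 3 \left(-2 + \sqrt{5^{2} + \left(-3\right)^{2}} \left(-3\right)\right) = - 3 \left(-2 + \sqrt{25 + 9} \left(-3\right)\right) = - 3 \left(-2 + \sqrt{34} \left(-3\right)\right) = - 3 \left(-2 - 3 \sqrt{34}\right) = 6 + 9 \sqrt{34} \approx 58.479$)
$30 \left(-39\right) w = 30 \left(-39\right) \left(6 + 9 \sqrt{34}\right) = - 1170 \left(6 + 9 \sqrt{34}\right) = -7020 - 10530 \sqrt{34}$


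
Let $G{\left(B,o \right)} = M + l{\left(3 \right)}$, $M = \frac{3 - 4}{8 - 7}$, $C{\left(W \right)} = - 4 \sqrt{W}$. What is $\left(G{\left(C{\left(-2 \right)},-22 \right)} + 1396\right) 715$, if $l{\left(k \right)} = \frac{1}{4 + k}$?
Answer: $\frac{6982690}{7} \approx 9.9753 \cdot 10^{5}$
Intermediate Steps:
$M = -1$ ($M = - 1^{-1} = \left(-1\right) 1 = -1$)
$G{\left(B,o \right)} = - \frac{6}{7}$ ($G{\left(B,o \right)} = -1 + \frac{1}{4 + 3} = -1 + \frac{1}{7} = - \frac{6}{7}$)
$\left(G{\left(C{\left(-2 \right)},-22 \right)} + 1396\right) 715 = \left(- \frac{6}{7} + 1396\right) 715 = \frac{9766}{7} \cdot 715 = \frac{6982690}{7}$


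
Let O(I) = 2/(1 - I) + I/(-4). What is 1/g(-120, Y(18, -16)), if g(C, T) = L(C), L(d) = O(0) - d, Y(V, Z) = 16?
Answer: 1/122 ≈ 0.0081967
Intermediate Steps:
O(I) = 2/(1 - I) - I/4 (O(I) = 2/(1 - I) + I*(-1/4) = 2/(1 - I) - I/4)
L(d) = 2 - d (L(d) = (-8 + 0 - 1*0**2)/(4*(-1 + 0)) - d = (1/4)*(-8 + 0 - 1*0)/(-1) - d = (1/4)*(-1)*(-8 + 0 + 0) - d = (1/4)*(-1)*(-8) - d = 2 - d)
g(C, T) = 2 - C
1/g(-120, Y(18, -16)) = 1/(2 - 1*(-120)) = 1/(2 + 120) = 1/122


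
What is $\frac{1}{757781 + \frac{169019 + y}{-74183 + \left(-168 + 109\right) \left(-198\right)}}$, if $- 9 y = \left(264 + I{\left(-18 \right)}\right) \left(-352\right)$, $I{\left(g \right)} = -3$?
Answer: $\frac{62501}{47361891054} \approx 1.3196 \cdot 10^{-6}$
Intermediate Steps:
$y = 10208$ ($y = - \frac{\left(264 - 3\right) \left(-352\right)}{9} = - \frac{261 \left(-352\right)}{9} = \left(- \frac{1}{9}\right) \left(-91872\right) = 10208$)
$\frac{1}{757781 + \frac{169019 + y}{-74183 + \left(-168 + 109\right) \left(-198\right)}} = \frac{1}{757781 + \frac{169019 + 10208}{-74183 + \left(-168 + 109\right) \left(-198\right)}} = \frac{1}{757781 + \frac{179227}{-74183 - -11682}} = \frac{1}{757781 + \frac{179227}{-74183 + 11682}} = \frac{1}{757781 + \frac{179227}{-62501}} = \frac{1}{757781 + 179227 \left(- \frac{1}{62501}\right)} = \frac{1}{757781 - \frac{179227}{62501}} = \frac{1}{\frac{47361891054}{62501}} = \frac{62501}{47361891054}$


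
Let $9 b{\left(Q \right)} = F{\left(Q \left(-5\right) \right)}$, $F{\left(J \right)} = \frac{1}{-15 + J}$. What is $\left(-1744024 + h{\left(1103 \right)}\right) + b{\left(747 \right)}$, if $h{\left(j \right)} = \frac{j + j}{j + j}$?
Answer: $- \frac{58860776251}{33750} \approx -1.744 \cdot 10^{6}$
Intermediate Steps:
$b{\left(Q \right)} = \frac{1}{9 \left(-15 - 5 Q\right)}$ ($b{\left(Q \right)} = \frac{1}{9 \left(-15 + Q \left(-5\right)\right)} = \frac{1}{9 \left(-15 - 5 Q\right)}$)
$h{\left(j \right)} = 1$ ($h{\left(j \right)} = \frac{2 j}{2 j} = 2 j \frac{1}{2 j} = 1$)
$\left(-1744024 + h{\left(1103 \right)}\right) + b{\left(747 \right)} = \left(-1744024 + 1\right) - \frac{1}{135 + 45 \cdot 747} = -1744023 - \frac{1}{135 + 33615} = -1744023 - \frac{1}{33750} = - \frac{58860776251}{33750}$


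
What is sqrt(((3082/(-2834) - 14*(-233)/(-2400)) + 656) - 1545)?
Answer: I*sqrt(6443733505677)/85020 ≈ 29.857*I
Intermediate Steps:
sqrt(((3082/(-2834) - 14*(-233)/(-2400)) + 656) - 1545) = sqrt(((3082*(-1/2834) + 3262*(-1/2400)) + 656) - 1545) = sqrt(((-1541/1417 - 1631/1200) + 656) - 1545) = sqrt((-4160327/1700400 + 656) - 1545) = sqrt(1111302073/1700400 - 1545) = sqrt(-1515815927/1700400) = I*sqrt(6443733505677)/85020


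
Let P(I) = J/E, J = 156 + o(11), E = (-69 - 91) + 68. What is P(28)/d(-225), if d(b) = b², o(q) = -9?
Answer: -49/1552500 ≈ -3.1562e-5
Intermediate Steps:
E = -92 (E = -160 + 68 = -92)
J = 147 (J = 156 - 9 = 147)
P(I) = -147/92 (P(I) = 147/(-92) = 147*(-1/92) = -147/92)
P(28)/d(-225) = -147/(92*((-225)²)) = -147/92/50625 = -147/92*1/50625 = -49/1552500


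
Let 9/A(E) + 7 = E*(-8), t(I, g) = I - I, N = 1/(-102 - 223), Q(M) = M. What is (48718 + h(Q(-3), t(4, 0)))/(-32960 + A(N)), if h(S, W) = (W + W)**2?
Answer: -110443706/74723245 ≈ -1.4780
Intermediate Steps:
N = -1/325 (N = 1/(-325) = -1/325 ≈ -0.0030769)
t(I, g) = 0
h(S, W) = 4*W**2 (h(S, W) = (2*W)**2 = 4*W**2)
A(E) = 9/(-7 - 8*E) (A(E) = 9/(-7 + E*(-8)) = 9/(-7 - 8*E))
(48718 + h(Q(-3), t(4, 0)))/(-32960 + A(N)) = (48718 + 4*0**2)/(-32960 - 9/(7 + 8*(-1/325))) = (48718 + 4*0)/(-32960 - 9/(7 - 8/325)) = (48718 + 0)/(-32960 - 9/2267/325) = 48718/(-32960 - 9*325/2267) = 48718/(-32960 - 2925/2267) = 48718/(-74723245/2267) = 48718*(-2267/74723245) = -110443706/74723245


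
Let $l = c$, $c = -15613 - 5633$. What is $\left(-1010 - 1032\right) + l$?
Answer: $-23288$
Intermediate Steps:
$c = -21246$
$l = -21246$
$\left(-1010 - 1032\right) + l = \left(-1010 - 1032\right) - 21246 = -2042 - 21246 = -23288$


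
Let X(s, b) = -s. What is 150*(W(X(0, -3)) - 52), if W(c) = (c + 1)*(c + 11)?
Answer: -6150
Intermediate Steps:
W(c) = (1 + c)*(11 + c)
150*(W(X(0, -3)) - 52) = 150*((11 + (-1*0)² + 12*(-1*0)) - 52) = 150*((11 + 0² + 12*0) - 52) = 150*((11 + 0 + 0) - 52) = 150*(11 - 52) = 150*(-41) = -6150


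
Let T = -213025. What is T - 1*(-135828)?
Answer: -77197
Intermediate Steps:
T - 1*(-135828) = -213025 - 1*(-135828) = -213025 + 135828 = -77197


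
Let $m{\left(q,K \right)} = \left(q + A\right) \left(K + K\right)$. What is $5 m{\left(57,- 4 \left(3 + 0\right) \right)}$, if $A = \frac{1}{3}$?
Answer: $-6880$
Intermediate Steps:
$A = \frac{1}{3} \approx 0.33333$
$m{\left(q,K \right)} = 2 K \left(\frac{1}{3} + q\right)$ ($m{\left(q,K \right)} = \left(q + \frac{1}{3}\right) \left(K + K\right) = \left(\frac{1}{3} + q\right) 2 K = 2 K \left(\frac{1}{3} + q\right)$)
$5 m{\left(57,- 4 \left(3 + 0\right) \right)} = 5 \frac{2 \left(- 4 \left(3 + 0\right)\right) \left(1 + 3 \cdot 57\right)}{3} = 5 \frac{2 \left(\left(-4\right) 3\right) \left(1 + 171\right)}{3} = 5 \cdot \frac{2}{3} \left(-12\right) 172 = 5 \left(-1376\right) = -6880$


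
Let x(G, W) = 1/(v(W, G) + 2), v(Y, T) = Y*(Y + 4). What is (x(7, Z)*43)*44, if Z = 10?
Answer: 946/71 ≈ 13.324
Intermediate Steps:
v(Y, T) = Y*(4 + Y)
x(G, W) = 1/(2 + W*(4 + W)) (x(G, W) = 1/(W*(4 + W) + 2) = 1/(2 + W*(4 + W)))
(x(7, Z)*43)*44 = (43/(2 + 10*(4 + 10)))*44 = (43/(2 + 10*14))*44 = (43/(2 + 140))*44 = (43/142)*44 = 946/71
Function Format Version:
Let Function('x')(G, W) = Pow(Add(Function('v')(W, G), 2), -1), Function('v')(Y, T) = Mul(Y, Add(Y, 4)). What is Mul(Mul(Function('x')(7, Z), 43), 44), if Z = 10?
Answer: Rational(946, 71) ≈ 13.324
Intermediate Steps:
Function('v')(Y, T) = Mul(Y, Add(4, Y))
Function('x')(G, W) = Pow(Add(2, Mul(W, Add(4, W))), -1) (Function('x')(G, W) = Pow(Add(Mul(W, Add(4, W)), 2), -1) = Pow(Add(2, Mul(W, Add(4, W))), -1))
Mul(Mul(Function('x')(7, Z), 43), 44) = Mul(Mul(Pow(Add(2, Mul(10, Add(4, 10))), -1), 43), 44) = Mul(Mul(Pow(Add(2, Mul(10, 14)), -1), 43), 44) = Mul(Mul(Pow(Add(2, 140), -1), 43), 44) = Mul(Mul(Pow(142, -1), 43), 44) = Mul(Mul(Rational(1, 142), 43), 44) = Mul(Rational(43, 142), 44) = Rational(946, 71)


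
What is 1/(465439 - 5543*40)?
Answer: 1/243719 ≈ 4.1031e-6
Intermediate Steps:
1/(465439 - 5543*40) = 1/(465439 - 221720) = 1/243719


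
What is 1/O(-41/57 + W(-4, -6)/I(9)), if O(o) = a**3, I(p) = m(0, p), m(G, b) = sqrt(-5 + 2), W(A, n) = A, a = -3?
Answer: -1/27 ≈ -0.037037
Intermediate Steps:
m(G, b) = I*sqrt(3) (m(G, b) = sqrt(-3) = I*sqrt(3))
I(p) = I*sqrt(3)
O(o) = -27 (O(o) = (-3)**3 = -27)
1/O(-41/57 + W(-4, -6)/I(9)) = 1/(-27) = -1/27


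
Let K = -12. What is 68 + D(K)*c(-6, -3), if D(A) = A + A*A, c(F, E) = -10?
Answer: -1252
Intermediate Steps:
D(A) = A + A**2
68 + D(K)*c(-6, -3) = 68 - 12*(1 - 12)*(-10) = 68 - 12*(-11)*(-10) = 68 + 132*(-10) = 68 - 1320 = -1252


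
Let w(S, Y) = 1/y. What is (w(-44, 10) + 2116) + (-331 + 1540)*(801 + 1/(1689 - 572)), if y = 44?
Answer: 47699417013/49148 ≈ 9.7053e+5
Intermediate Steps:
w(S, Y) = 1/44
(w(-44, 10) + 2116) + (-331 + 1540)*(801 + 1/(1689 - 572)) = (1/44 + 2116) + (-331 + 1540)*(801 + 1/(1689 - 572)) = 93105/44 + 1209*(801 + 1/1117) = 93105/44 + 1209*(894718/1117) = 93105/44 + 1081714062/1117 = 47699417013/49148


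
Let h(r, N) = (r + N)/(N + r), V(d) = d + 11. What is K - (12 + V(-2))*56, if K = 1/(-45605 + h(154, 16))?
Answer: -53630305/45604 ≈ -1176.0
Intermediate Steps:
V(d) = 11 + d
h(r, N) = 1 (h(r, N) = (N + r)/(N + r) = 1)
K = -1/45604 (K = 1/(-45605 + 1) = 1/(-45604) = -1/45604 ≈ -2.1928e-5)
K - (12 + V(-2))*56 = -1/45604 - (12 + (11 - 2))*56 = -1/45604 - (12 + 9)*56 = -1/45604 - 21*56 = -1/45604 - 1*1176 = -1/45604 - 1176 = -53630305/45604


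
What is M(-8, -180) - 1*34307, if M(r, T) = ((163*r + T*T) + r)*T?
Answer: -5630147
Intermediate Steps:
M(r, T) = T*(T² + 164*r) (M(r, T) = ((163*r + T²) + r)*T = ((T² + 163*r) + r)*T = (T² + 164*r)*T = T*(T² + 164*r))
M(-8, -180) - 1*34307 = -180*((-180)² + 164*(-8)) - 1*34307 = -180*(32400 - 1312) - 34307 = -180*31088 - 34307 = -5595840 - 34307 = -5630147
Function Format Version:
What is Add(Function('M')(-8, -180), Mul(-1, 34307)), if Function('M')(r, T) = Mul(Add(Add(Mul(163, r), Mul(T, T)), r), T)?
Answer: -5630147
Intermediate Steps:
Function('M')(r, T) = Mul(T, Add(Pow(T, 2), Mul(164, r))) (Function('M')(r, T) = Mul(Add(Add(Mul(163, r), Pow(T, 2)), r), T) = Mul(Add(Add(Pow(T, 2), Mul(163, r)), r), T) = Mul(Add(Pow(T, 2), Mul(164, r)), T) = Mul(T, Add(Pow(T, 2), Mul(164, r))))
Add(Function('M')(-8, -180), Mul(-1, 34307)) = Add(Mul(-180, Add(Pow(-180, 2), Mul(164, -8))), Mul(-1, 34307)) = Add(Mul(-180, Add(32400, -1312)), -34307) = Add(Mul(-180, 31088), -34307) = Add(-5595840, -34307) = -5630147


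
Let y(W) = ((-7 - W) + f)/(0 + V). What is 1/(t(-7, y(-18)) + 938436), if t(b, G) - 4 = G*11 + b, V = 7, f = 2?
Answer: 7/6569174 ≈ 1.0656e-6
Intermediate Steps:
y(W) = -5/7 - W/7 (y(W) = ((-7 - W) + 2)/(0 + 7) = (-5 - W)/7 = (-5 - W)*(1/7) = -5/7 - W/7)
t(b, G) = 4 + b + 11*G (t(b, G) = 4 + (G*11 + b) = 4 + (11*G + b) = 4 + (b + 11*G) = 4 + b + 11*G)
1/(t(-7, y(-18)) + 938436) = 1/((4 - 7 + 11*(-5/7 - 1/7*(-18))) + 938436) = 1/((4 - 7 + 11*(-5/7 + 18/7)) + 938436) = 1/((4 - 7 + 11*(13/7)) + 938436) = 1/((4 - 7 + 143/7) + 938436) = 1/(122/7 + 938436) = 1/(6569174/7) = 7/6569174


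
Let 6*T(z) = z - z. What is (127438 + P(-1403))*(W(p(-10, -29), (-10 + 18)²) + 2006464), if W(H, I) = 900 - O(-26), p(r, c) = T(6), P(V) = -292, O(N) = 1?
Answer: 255228175998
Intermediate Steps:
T(z) = 0 (T(z) = (z - z)/6 = (⅙)*0 = 0)
p(r, c) = 0
W(H, I) = 899 (W(H, I) = 900 - 1*1 = 900 - 1 = 899)
(127438 + P(-1403))*(W(p(-10, -29), (-10 + 18)²) + 2006464) = (127438 - 292)*(899 + 2006464) = 127146*2007363 = 255228175998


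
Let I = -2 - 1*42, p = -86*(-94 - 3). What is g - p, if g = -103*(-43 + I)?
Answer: 619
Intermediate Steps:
p = 8342 (p = -86*(-97) = 8342)
I = -44 (I = -2 - 42 = -44)
g = 8961 (g = -103*(-43 - 44) = -103*(-87) = 8961)
g - p = 8961 - 1*8342 = 8961 - 8342 = 619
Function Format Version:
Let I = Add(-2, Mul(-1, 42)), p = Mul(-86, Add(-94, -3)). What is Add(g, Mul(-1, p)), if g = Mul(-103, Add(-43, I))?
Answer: 619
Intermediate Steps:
p = 8342 (p = Mul(-86, -97) = 8342)
I = -44 (I = Add(-2, -42) = -44)
g = 8961 (g = Mul(-103, Add(-43, -44)) = Mul(-103, -87) = 8961)
Add(g, Mul(-1, p)) = Add(8961, Mul(-1, 8342)) = Add(8961, -8342) = 619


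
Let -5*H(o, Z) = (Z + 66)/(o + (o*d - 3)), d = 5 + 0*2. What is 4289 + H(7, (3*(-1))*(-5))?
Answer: 278758/65 ≈ 4288.6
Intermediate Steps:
d = 5 (d = 5 + 0 = 5)
H(o, Z) = -(66 + Z)/(5*(-3 + 6*o)) (H(o, Z) = -(Z + 66)/(5*(o + (o*5 - 3))) = -(66 + Z)/(5*(o + (5*o - 3))) = -(66 + Z)/(5*(o + (-3 + 5*o))) = -(66 + Z)/(5*(-3 + 6*o)))
4289 + H(7, (3*(-1))*(-5)) = 4289 + (-66 - 3*(-1)*(-5))/(15*(-1 + 2*7)) = 4289 + (-66 - (-3)*(-5))/(15*(-1 + 14)) = 4289 + (1/15)*(-66 - 1*15)/13 = 4289 + (1/15)*(1/13)*(-66 - 15) = 4289 + (1/15)*(1/13)*(-81) = 4289 - 27/65 = 278758/65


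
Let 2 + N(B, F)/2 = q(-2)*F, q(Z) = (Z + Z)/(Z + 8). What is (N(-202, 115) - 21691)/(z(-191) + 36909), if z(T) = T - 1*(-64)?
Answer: -65545/110346 ≈ -0.59400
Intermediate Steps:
q(Z) = 2*Z/(8 + Z) (q(Z) = (2*Z)/(8 + Z) = 2*Z/(8 + Z))
N(B, F) = -4 - 4*F/3 (N(B, F) = -4 + 2*((2*(-2)/(8 - 2))*F) = -4 + 2*((2*(-2)/6)*F) = -4 + 2*((2*(-2)*(1/6))*F) = -4 + 2*(-2*F/3) = -4 - 4*F/3)
z(T) = 64 + T (z(T) = T + 64 = 64 + T)
(N(-202, 115) - 21691)/(z(-191) + 36909) = ((-4 - 4/3*115) - 21691)/((64 - 191) + 36909) = ((-4 - 460/3) - 21691)/(-127 + 36909) = (-472/3 - 21691)/36782 = -65545/3*1/36782 = -65545/110346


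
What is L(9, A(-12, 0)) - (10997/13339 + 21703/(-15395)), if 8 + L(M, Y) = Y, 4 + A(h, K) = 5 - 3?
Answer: -1933341548/205353905 ≈ -9.4147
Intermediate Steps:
A(h, K) = -2 (A(h, K) = -4 + (5 - 3) = -4 + 2 = -2)
L(M, Y) = -8 + Y
L(9, A(-12, 0)) - (10997/13339 + 21703/(-15395)) = (-8 - 2) - (10997/13339 + 21703/(-15395)) = -10 - (10997*(1/13339) + 21703*(-1/15395)) = -10 - (10997/13339 - 21703/15395) = -10 - 1*(-120197502/205353905) = -10 + 120197502/205353905 = -1933341548/205353905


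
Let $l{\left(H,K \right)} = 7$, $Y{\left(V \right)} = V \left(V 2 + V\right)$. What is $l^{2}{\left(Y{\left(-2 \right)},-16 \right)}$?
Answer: $49$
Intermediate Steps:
$Y{\left(V \right)} = 3 V^{2}$ ($Y{\left(V \right)} = V \left(2 V + V\right) = V 3 V = 3 V^{2}$)
$l^{2}{\left(Y{\left(-2 \right)},-16 \right)} = 7^{2} = 49$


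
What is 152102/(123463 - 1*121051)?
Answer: 76051/1206 ≈ 63.061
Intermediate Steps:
152102/(123463 - 1*121051) = 152102/(123463 - 121051) = 152102/2412 = 152102*(1/2412) = 76051/1206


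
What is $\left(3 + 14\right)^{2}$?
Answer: $289$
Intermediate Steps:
$\left(3 + 14\right)^{2} = 17^{2} = 289$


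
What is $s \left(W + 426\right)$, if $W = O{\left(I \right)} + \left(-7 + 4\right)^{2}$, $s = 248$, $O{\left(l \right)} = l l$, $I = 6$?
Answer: $116808$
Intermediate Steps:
$O{\left(l \right)} = l^{2}$
$W = 45$ ($W = 6^{2} + \left(-7 + 4\right)^{2} = 36 + \left(-3\right)^{2} = 36 + 9 = 45$)
$s \left(W + 426\right) = 248 \left(45 + 426\right) = 248 \cdot 471 = 116808$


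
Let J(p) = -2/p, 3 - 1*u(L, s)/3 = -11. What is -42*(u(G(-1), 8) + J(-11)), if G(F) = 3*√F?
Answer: -19488/11 ≈ -1771.6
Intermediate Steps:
u(L, s) = 42 (u(L, s) = 9 - 3*(-11) = 9 + 33 = 42)
-42*(u(G(-1), 8) + J(-11)) = -42*(42 - 2/(-11)) = -42*(42 - 2*(-1/11)) = -42*(42 + 2/11) = -42*464/11 = -19488/11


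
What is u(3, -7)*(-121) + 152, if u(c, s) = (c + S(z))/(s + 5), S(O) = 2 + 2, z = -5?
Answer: 1151/2 ≈ 575.50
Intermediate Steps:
S(O) = 4
u(c, s) = (4 + c)/(5 + s) (u(c, s) = (c + 4)/(s + 5) = (4 + c)/(5 + s))
u(3, -7)*(-121) + 152 = ((4 + 3)/(5 - 7))*(-121) + 152 = (7/(-2))*(-121) + 152 = -1/2*7*(-121) + 152 = -7/2*(-121) + 152 = 847/2 + 152 = 1151/2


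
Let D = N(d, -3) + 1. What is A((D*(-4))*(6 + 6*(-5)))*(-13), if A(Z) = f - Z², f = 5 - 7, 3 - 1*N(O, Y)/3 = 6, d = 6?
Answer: 7667738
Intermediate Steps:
N(O, Y) = -9 (N(O, Y) = 9 - 3*6 = 9 - 18 = -9)
D = -8 (D = -9 + 1 = -8)
f = -2
A(Z) = -2 - Z²
A((D*(-4))*(6 + 6*(-5)))*(-13) = (-2 - ((-8*(-4))*(6 + 6*(-5)))²)*(-13) = (-2 - (32*(6 - 30))²)*(-13) = (-2 - (32*(-24))²)*(-13) = (-2 - 1*(-768)²)*(-13) = (-2 - 1*589824)*(-13) = (-2 - 589824)*(-13) = -589826*(-13) = 7667738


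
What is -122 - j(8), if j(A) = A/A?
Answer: -123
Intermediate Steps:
j(A) = 1
-122 - j(8) = -122 - 1*1 = -122 - 1 = -123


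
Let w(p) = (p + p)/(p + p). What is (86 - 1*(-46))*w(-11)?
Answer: 132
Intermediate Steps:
w(p) = 1 (w(p) = (2*p)/((2*p)) = (2*p)*(1/(2*p)) = 1)
(86 - 1*(-46))*w(-11) = (86 - 1*(-46))*1 = (86 + 46)*1 = 132*1 = 132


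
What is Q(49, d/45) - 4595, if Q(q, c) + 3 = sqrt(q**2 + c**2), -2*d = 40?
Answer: -4598 + 17*sqrt(673)/9 ≈ -4549.0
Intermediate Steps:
d = -20 (d = -1/2*40 = -20)
Q(q, c) = -3 + sqrt(c**2 + q**2) (Q(q, c) = -3 + sqrt(q**2 + c**2) = -3 + sqrt(c**2 + q**2))
Q(49, d/45) - 4595 = (-3 + sqrt((-20/45)**2 + 49**2)) - 4595 = (-3 + sqrt((-20*1/45)**2 + 2401)) - 4595 = (-3 + sqrt((-4/9)**2 + 2401)) - 4595 = (-3 + sqrt(16/81 + 2401)) - 4595 = (-3 + sqrt(194497/81)) - 4595 = (-3 + 17*sqrt(673)/9) - 4595 = -4598 + 17*sqrt(673)/9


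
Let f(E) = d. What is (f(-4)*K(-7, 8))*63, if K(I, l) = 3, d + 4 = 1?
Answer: -567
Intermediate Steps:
d = -3 (d = -4 + 1 = -3)
f(E) = -3
(f(-4)*K(-7, 8))*63 = -3*3*63 = -9*63 = -567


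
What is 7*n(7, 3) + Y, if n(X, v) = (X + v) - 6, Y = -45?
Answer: -17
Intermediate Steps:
n(X, v) = -6 + X + v
7*n(7, 3) + Y = 7*(-6 + 7 + 3) - 45 = 7*4 - 45 = 28 - 45 = -17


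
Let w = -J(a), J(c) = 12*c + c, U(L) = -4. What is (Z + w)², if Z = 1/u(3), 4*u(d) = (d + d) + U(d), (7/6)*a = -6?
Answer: 232324/49 ≈ 4741.3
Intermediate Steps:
a = -36/7 (a = (6/7)*(-6) = -36/7 ≈ -5.1429)
u(d) = -1 + d/2 (u(d) = ((d + d) - 4)/4 = (2*d - 4)/4 = (-4 + 2*d)/4 = -1 + d/2)
Z = 2 (Z = 1/(-1 + (½)*3) = 1/(-1 + 3/2) = 1/(½) = 2)
J(c) = 13*c
w = 468/7 (w = -13*(-36)/7 = -1*(-468/7) = 468/7 ≈ 66.857)
(Z + w)² = (2 + 468/7)² = (482/7)² = 232324/49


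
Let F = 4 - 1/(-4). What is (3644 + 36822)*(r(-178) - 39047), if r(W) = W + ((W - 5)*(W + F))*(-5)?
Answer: -16041228225/2 ≈ -8.0206e+9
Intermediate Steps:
F = 17/4 (F = 4 - 1*(-¼) = 4 + ¼ = 17/4 ≈ 4.2500)
r(W) = W - 5*(-5 + W)*(17/4 + W) (r(W) = W + ((W - 5)*(W + 17/4))*(-5) = W + ((-5 + W)*(17/4 + W))*(-5) = W - 5*(-5 + W)*(17/4 + W))
(3644 + 36822)*(r(-178) - 39047) = (3644 + 36822)*((425/4 - 5*(-178)² + (19/4)*(-178)) - 39047) = 40466*((425/4 - 5*31684 - 1691/2) - 39047) = 40466*((425/4 - 158420 - 1691/2) - 39047) = 40466*(-636637/4 - 39047) = 40466*(-792825/4) = -16041228225/2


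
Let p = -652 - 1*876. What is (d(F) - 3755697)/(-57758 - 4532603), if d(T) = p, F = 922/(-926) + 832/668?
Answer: 3757225/4590361 ≈ 0.81850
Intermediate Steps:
F = 19317/77321 (F = 922*(-1/926) + 832*(1/668) = -461/463 + 208/167 = 19317/77321 ≈ 0.24983)
p = -1528 (p = -652 - 876 = -1528)
d(T) = -1528
(d(F) - 3755697)/(-57758 - 4532603) = (-1528 - 3755697)/(-57758 - 4532603) = -3757225/(-4590361) = -3757225*(-1/4590361) = 3757225/4590361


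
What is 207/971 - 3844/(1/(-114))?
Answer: 425507943/971 ≈ 4.3822e+5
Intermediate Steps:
207/971 - 3844/(1/(-114)) = 207*(1/971) - 3844/(-1/114) = 207/971 - 3844*(-114) = 207/971 + 438216 = 425507943/971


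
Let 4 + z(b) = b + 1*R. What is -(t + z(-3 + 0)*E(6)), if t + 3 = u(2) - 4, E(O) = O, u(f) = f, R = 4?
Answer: 23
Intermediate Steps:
z(b) = b (z(b) = -4 + (b + 1*4) = -4 + (b + 4) = -4 + (4 + b) = b)
t = -5 (t = -3 + (2 - 4) = -3 - 2 = -5)
-(t + z(-3 + 0)*E(6)) = -(-5 + (-3 + 0)*6) = -(-5 - 3*6) = -(-5 - 18) = -1*(-23) = 23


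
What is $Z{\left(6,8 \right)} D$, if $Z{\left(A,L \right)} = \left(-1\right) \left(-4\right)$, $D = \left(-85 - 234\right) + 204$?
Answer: $-460$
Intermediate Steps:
$D = -115$ ($D = -319 + 204 = -115$)
$Z{\left(A,L \right)} = 4$
$Z{\left(6,8 \right)} D = 4 \left(-115\right) = -460$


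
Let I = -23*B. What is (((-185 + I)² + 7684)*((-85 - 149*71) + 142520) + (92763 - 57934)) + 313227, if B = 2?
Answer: 8049497576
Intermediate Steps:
I = -46 (I = -23*2 = -46)
(((-185 + I)² + 7684)*((-85 - 149*71) + 142520) + (92763 - 57934)) + 313227 = (((-185 - 46)² + 7684)*((-85 - 149*71) + 142520) + (92763 - 57934)) + 313227 = (((-231)² + 7684)*((-85 - 10579) + 142520) + 34829) + 313227 = ((53361 + 7684)*(-10664 + 142520) + 34829) + 313227 = (61045*131856 + 34829) + 313227 = (8049149520 + 34829) + 313227 = 8049184349 + 313227 = 8049497576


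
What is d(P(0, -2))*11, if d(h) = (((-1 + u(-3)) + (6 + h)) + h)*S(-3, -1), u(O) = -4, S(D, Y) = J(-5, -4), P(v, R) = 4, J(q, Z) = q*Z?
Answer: 1980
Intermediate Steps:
J(q, Z) = Z*q
S(D, Y) = 20 (S(D, Y) = -4*(-5) = 20)
d(h) = 20 + 40*h (d(h) = (((-1 - 4) + (6 + h)) + h)*20 = ((-5 + (6 + h)) + h)*20 = ((1 + h) + h)*20 = (1 + 2*h)*20 = 20 + 40*h)
d(P(0, -2))*11 = (20 + 40*4)*11 = (20 + 160)*11 = 180*11 = 1980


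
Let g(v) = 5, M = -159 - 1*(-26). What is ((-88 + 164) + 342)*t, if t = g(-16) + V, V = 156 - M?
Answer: 122892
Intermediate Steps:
M = -133 (M = -159 + 26 = -133)
V = 289 (V = 156 - 1*(-133) = 156 + 133 = 289)
t = 294 (t = 5 + 289 = 294)
((-88 + 164) + 342)*t = ((-88 + 164) + 342)*294 = (76 + 342)*294 = 418*294 = 122892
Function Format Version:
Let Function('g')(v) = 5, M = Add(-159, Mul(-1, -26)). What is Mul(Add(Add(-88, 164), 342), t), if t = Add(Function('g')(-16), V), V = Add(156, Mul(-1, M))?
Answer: 122892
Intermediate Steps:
M = -133 (M = Add(-159, 26) = -133)
V = 289 (V = Add(156, Mul(-1, -133)) = Add(156, 133) = 289)
t = 294 (t = Add(5, 289) = 294)
Mul(Add(Add(-88, 164), 342), t) = Mul(Add(Add(-88, 164), 342), 294) = Mul(Add(76, 342), 294) = Mul(418, 294) = 122892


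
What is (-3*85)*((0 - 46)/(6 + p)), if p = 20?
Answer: 5865/13 ≈ 451.15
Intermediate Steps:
(-3*85)*((0 - 46)/(6 + p)) = (-3*85)*((0 - 46)/(6 + 20)) = -(-11730)/26 = -255*(-23/13) = 5865/13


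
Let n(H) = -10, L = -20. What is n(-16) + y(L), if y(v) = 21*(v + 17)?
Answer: -73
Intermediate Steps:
y(v) = 357 + 21*v (y(v) = 21*(17 + v) = 357 + 21*v)
n(-16) + y(L) = -10 + (357 + 21*(-20)) = -10 + (357 - 420) = -10 - 63 = -73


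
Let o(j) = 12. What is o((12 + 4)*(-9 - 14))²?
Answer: 144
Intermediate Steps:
o((12 + 4)*(-9 - 14))² = 12² = 144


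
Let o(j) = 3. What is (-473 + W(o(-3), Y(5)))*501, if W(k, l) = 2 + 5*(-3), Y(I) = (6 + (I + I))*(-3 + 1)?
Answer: -243486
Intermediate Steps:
Y(I) = -12 - 4*I (Y(I) = (6 + 2*I)*(-2) = -12 - 4*I)
W(k, l) = -13 (W(k, l) = 2 - 15 = -13)
(-473 + W(o(-3), Y(5)))*501 = (-473 - 13)*501 = -486*501 = -243486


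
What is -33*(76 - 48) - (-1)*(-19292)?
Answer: -20216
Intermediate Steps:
-33*(76 - 48) - (-1)*(-19292) = -33*28 - 1*19292 = -924 - 19292 = -20216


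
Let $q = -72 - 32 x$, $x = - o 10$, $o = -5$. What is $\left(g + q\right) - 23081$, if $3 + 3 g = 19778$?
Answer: $- \frac{54484}{3} \approx -18161.0$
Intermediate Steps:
$g = \frac{19775}{3}$ ($g = -1 + \frac{1}{3} \cdot 19778 = -1 + \frac{19778}{3} = \frac{19775}{3} \approx 6591.7$)
$x = 50$ ($x = \left(-1\right) \left(-5\right) 10 = 5 \cdot 10 = 50$)
$q = -1672$ ($q = -72 - 1600 = -1672$)
$\left(g + q\right) - 23081 = \left(\frac{19775}{3} - 1672\right) - 23081 = \frac{14759}{3} - 23081 = - \frac{54484}{3}$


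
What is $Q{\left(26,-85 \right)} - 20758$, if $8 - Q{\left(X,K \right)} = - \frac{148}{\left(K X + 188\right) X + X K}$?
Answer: $- \frac{568363324}{27391} \approx -20750.0$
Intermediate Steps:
$Q{\left(X,K \right)} = 8 + \frac{148}{K X + X \left(188 + K X\right)}$ ($Q{\left(X,K \right)} = 8 - - \frac{148}{\left(K X + 188\right) X + X K} = 8 - - \frac{148}{\left(188 + K X\right) X + K X} = 8 - - \frac{148}{X \left(188 + K X\right) + K X} = 8 - - \frac{148}{K X + X \left(188 + K X\right)} = 8 + \frac{148}{K X + X \left(188 + K X\right)}$)
$Q{\left(26,-85 \right)} - 20758 = \frac{4 \left(37 + 376 \cdot 26 + 2 \left(-85\right) 26 + 2 \left(-85\right) 26^{2}\right)}{26 \left(188 - 85 - 2210\right)} - 20758 = 4 \cdot \frac{1}{26} \frac{1}{188 - 85 - 2210} \left(37 + 9776 - 4420 + 2 \left(-85\right) 676\right) - 20758 = 4 \cdot \frac{1}{26} \frac{1}{-2107} \left(37 + 9776 - 4420 - 114920\right) - 20758 = 4 \cdot \frac{1}{26} \left(- \frac{1}{2107}\right) \left(-109527\right) - 20758 = \frac{219054}{27391} - 20758 = - \frac{568363324}{27391}$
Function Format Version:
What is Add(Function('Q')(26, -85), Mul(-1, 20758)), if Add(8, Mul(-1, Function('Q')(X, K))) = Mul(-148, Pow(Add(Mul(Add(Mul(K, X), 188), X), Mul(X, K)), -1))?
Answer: Rational(-568363324, 27391) ≈ -20750.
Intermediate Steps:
Function('Q')(X, K) = Add(8, Mul(148, Pow(Add(Mul(K, X), Mul(X, Add(188, Mul(K, X)))), -1))) (Function('Q')(X, K) = Add(8, Mul(-1, Mul(-148, Pow(Add(Mul(Add(Mul(K, X), 188), X), Mul(X, K)), -1)))) = Add(8, Mul(-1, Mul(-148, Pow(Add(Mul(Add(188, Mul(K, X)), X), Mul(K, X)), -1)))) = Add(8, Mul(-1, Mul(-148, Pow(Add(Mul(X, Add(188, Mul(K, X))), Mul(K, X)), -1)))) = Add(8, Mul(-1, Mul(-148, Pow(Add(Mul(K, X), Mul(X, Add(188, Mul(K, X)))), -1)))) = Add(8, Mul(148, Pow(Add(Mul(K, X), Mul(X, Add(188, Mul(K, X)))), -1))))
Add(Function('Q')(26, -85), Mul(-1, 20758)) = Add(Mul(4, Pow(26, -1), Pow(Add(188, -85, Mul(-85, 26)), -1), Add(37, Mul(376, 26), Mul(2, -85, 26), Mul(2, -85, Pow(26, 2)))), Mul(-1, 20758)) = Add(Mul(4, Rational(1, 26), Pow(Add(188, -85, -2210), -1), Add(37, 9776, -4420, Mul(2, -85, 676))), -20758) = Add(Mul(4, Rational(1, 26), Pow(-2107, -1), Add(37, 9776, -4420, -114920)), -20758) = Add(Mul(4, Rational(1, 26), Rational(-1, 2107), -109527), -20758) = Add(Rational(219054, 27391), -20758) = Rational(-568363324, 27391)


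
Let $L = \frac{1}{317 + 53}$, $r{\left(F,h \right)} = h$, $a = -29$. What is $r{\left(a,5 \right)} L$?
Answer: $\frac{1}{74} \approx 0.013514$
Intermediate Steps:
$L = \frac{1}{370} \approx 0.0027027$
$r{\left(a,5 \right)} L = 5 \cdot \frac{1}{370} = \frac{1}{74}$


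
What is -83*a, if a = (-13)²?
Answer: -14027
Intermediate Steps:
a = 169
-83*a = -83*169 = -14027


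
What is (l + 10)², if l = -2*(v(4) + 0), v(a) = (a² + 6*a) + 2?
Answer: 5476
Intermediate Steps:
v(a) = 2 + a² + 6*a
l = -84 (l = -2*((2 + 4² + 6*4) + 0) = -2*((2 + 16 + 24) + 0) = -2*(42 + 0) = -2*42 = -84)
(l + 10)² = (-84 + 10)² = (-74)² = 5476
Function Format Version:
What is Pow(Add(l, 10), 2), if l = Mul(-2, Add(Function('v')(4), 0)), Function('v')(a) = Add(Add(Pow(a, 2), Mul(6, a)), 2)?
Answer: 5476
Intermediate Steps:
Function('v')(a) = Add(2, Pow(a, 2), Mul(6, a))
l = -84 (l = Mul(-2, Add(Add(2, Pow(4, 2), Mul(6, 4)), 0)) = Mul(-2, Add(Add(2, 16, 24), 0)) = Mul(-2, Add(42, 0)) = Mul(-2, 42) = -84)
Pow(Add(l, 10), 2) = Pow(Add(-84, 10), 2) = Pow(-74, 2) = 5476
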